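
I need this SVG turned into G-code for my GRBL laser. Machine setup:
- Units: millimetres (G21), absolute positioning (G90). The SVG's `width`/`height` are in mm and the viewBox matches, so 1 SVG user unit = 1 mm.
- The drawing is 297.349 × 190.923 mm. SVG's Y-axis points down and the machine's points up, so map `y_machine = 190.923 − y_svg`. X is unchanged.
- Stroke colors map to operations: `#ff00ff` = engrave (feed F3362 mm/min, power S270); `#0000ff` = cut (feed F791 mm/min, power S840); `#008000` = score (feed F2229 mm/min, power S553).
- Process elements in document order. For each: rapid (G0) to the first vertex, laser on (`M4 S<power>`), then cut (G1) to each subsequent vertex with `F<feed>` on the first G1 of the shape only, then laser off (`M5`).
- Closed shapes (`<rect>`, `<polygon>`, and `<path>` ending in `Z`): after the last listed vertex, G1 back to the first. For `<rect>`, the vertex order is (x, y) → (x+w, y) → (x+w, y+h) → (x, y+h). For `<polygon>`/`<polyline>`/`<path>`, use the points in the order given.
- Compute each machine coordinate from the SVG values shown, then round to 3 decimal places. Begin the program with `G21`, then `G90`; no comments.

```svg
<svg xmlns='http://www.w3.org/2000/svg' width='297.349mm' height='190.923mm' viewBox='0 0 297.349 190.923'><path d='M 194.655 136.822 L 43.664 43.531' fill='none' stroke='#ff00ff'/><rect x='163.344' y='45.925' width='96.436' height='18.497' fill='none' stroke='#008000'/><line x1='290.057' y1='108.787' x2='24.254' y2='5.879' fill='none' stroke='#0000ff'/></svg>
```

Since the viewBox matches the mm dimensions, user units are millimetres directly. The only transform is the Y-flip y_m = 190.923 − y_svg.

Shape 1 is a line segment drawn with `<path>`. Its stroke #ff00ff means engrave at S270, F3362. After flipping Y the toolpath is (194.655,54.101) → (43.664,147.392).

Shape 2 is a rectangle drawn with `<rect>`. Its stroke #008000 means score at S553, F2229. After flipping Y the toolpath is (163.344,144.998) → (259.780,144.998) → (259.780,126.501) → (163.344,126.501) → (163.344,144.998), returning to the start.

Shape 3 is a line segment drawn with `<line>`. Its stroke #0000ff means cut at S840, F791. After flipping Y the toolpath is (290.057,82.136) → (24.254,185.044).

G21
G90
G0 X194.655 Y54.101
M4 S270
G1 X43.664 Y147.392 F3362
M5
G0 X163.344 Y144.998
M4 S553
G1 X259.780 Y144.998 F2229
G1 X259.780 Y126.501
G1 X163.344 Y126.501
G1 X163.344 Y144.998
M5
G0 X290.057 Y82.136
M4 S840
G1 X24.254 Y185.044 F791
M5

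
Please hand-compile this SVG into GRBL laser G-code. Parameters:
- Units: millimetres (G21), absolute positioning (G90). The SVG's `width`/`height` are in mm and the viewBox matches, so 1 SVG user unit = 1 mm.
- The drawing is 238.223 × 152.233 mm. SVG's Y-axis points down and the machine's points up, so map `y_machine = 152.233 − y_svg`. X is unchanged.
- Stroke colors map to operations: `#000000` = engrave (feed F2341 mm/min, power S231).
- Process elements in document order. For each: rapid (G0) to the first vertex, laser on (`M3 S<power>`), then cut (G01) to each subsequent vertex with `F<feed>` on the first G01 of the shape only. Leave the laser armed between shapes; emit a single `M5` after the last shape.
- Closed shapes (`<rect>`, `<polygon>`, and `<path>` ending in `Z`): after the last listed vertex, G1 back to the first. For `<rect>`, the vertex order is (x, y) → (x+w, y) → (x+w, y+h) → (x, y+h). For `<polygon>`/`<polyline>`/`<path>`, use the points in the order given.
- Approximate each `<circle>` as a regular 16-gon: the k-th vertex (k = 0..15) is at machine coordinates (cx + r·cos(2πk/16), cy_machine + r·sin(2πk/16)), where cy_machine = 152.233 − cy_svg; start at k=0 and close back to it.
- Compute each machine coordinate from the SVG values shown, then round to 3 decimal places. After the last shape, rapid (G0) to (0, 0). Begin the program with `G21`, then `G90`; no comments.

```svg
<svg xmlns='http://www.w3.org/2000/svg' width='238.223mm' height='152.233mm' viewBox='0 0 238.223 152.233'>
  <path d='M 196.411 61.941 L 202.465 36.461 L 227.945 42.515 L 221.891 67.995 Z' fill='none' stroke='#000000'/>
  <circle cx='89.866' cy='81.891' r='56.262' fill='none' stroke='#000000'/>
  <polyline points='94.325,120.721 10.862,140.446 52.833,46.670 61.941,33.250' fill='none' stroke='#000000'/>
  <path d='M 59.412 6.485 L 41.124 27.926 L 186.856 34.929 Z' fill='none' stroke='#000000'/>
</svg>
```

G21
G90
G0 X196.411 Y90.292
M3 S231
G01 X202.465 Y115.772 F2341
G01 X227.945 Y109.718
G01 X221.891 Y84.238
G01 X196.411 Y90.292
G0 X146.128 Y70.342
M3 S231
G01 X141.845 Y91.873 F2341
G01 X129.649 Y110.125
G01 X111.397 Y122.321
G01 X89.866 Y126.604
G01 X68.335 Y122.321
G01 X50.083 Y110.125
G01 X37.887 Y91.873
G01 X33.604 Y70.342
G01 X37.887 Y48.811
G01 X50.083 Y30.559
G01 X68.335 Y18.363
G01 X89.866 Y14.080
G01 X111.397 Y18.363
G01 X129.649 Y30.559
G01 X141.845 Y48.811
G01 X146.128 Y70.342
G0 X94.325 Y31.512
M3 S231
G01 X10.862 Y11.787 F2341
G01 X52.833 Y105.563
G01 X61.941 Y118.983
G0 X59.412 Y145.748
M3 S231
G01 X41.124 Y124.307 F2341
G01 X186.856 Y117.304
G01 X59.412 Y145.748
M5
G0 X0.000 Y0.000

Since the viewBox matches the mm dimensions, user units are millimetres directly. The only transform is the Y-flip y_m = 152.233 − y_svg.

Shape 1 is a regular polygon drawn with `<path>`. Its stroke #000000 means engrave at S231, F2341. After flipping Y the toolpath is (196.411,90.292) → (202.465,115.772) → (227.945,109.718) → (221.891,84.238) → (196.411,90.292), returning to the start.

Shape 2 is a circle drawn with `<circle>`. Its stroke #000000 means engrave at S231, F2341. After flipping Y the toolpath is (146.128,70.342) → (141.845,91.873) → (129.649,110.125) → (111.397,122.321) → (89.866,126.604) → (68.335,122.321) → (50.083,110.125) → (37.887,91.873) → (33.604,70.342) → (37.887,48.811) → (50.083,30.559) → (68.335,18.363) → (89.866,14.080) → (111.397,18.363) → (129.649,30.559) → (141.845,48.811) → (146.128,70.342), returning to the start.

Shape 3 is a open polyline drawn with `<polyline>`. Its stroke #000000 means engrave at S231, F2341. After flipping Y the toolpath is (94.325,31.512) → (10.862,11.787) → (52.833,105.563) → (61.941,118.983).

Shape 4 is a closed polygon drawn with `<path>`. Its stroke #000000 means engrave at S231, F2341. After flipping Y the toolpath is (59.412,145.748) → (41.124,124.307) → (186.856,117.304) → (59.412,145.748), returning to the start.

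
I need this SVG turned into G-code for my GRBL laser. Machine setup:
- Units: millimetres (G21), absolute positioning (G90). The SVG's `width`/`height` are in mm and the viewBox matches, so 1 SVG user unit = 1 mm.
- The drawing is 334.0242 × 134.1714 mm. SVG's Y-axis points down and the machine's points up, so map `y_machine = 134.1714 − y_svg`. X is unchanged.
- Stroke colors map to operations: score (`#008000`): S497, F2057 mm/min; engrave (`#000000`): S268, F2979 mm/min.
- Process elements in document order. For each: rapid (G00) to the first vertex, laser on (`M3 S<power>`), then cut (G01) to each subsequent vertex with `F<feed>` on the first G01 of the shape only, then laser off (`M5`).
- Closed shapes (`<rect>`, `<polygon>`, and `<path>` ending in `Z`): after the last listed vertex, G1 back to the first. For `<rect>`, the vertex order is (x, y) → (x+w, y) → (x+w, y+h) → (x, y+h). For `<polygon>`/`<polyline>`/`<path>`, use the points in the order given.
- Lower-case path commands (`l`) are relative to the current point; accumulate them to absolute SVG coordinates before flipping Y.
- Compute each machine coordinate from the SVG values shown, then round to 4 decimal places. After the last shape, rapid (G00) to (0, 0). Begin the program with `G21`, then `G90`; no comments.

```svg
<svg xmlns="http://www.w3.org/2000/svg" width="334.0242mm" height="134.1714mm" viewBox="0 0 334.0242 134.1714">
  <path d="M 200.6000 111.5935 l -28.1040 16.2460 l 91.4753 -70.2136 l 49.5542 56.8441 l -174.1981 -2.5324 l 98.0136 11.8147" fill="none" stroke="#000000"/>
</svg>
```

Since the viewBox matches the mm dimensions, user units are millimetres directly. The only transform is the Y-flip y_m = 134.1714 − y_svg.

Shape 1 is a open polyline drawn with `<path>`. Its stroke #000000 means engrave at S268, F2979. After flipping Y the toolpath is (200.6000,22.5779) → (172.4960,6.3319) → (263.9713,76.5455) → (313.5255,19.7014) → (139.3274,22.2338) → (237.3410,10.4191).

G21
G90
G00 X200.6000 Y22.5779
M3 S268
G01 X172.4960 Y6.3319 F2979
G01 X263.9713 Y76.5455
G01 X313.5255 Y19.7014
G01 X139.3274 Y22.2338
G01 X237.3410 Y10.4191
M5
G00 X0.0000 Y0.0000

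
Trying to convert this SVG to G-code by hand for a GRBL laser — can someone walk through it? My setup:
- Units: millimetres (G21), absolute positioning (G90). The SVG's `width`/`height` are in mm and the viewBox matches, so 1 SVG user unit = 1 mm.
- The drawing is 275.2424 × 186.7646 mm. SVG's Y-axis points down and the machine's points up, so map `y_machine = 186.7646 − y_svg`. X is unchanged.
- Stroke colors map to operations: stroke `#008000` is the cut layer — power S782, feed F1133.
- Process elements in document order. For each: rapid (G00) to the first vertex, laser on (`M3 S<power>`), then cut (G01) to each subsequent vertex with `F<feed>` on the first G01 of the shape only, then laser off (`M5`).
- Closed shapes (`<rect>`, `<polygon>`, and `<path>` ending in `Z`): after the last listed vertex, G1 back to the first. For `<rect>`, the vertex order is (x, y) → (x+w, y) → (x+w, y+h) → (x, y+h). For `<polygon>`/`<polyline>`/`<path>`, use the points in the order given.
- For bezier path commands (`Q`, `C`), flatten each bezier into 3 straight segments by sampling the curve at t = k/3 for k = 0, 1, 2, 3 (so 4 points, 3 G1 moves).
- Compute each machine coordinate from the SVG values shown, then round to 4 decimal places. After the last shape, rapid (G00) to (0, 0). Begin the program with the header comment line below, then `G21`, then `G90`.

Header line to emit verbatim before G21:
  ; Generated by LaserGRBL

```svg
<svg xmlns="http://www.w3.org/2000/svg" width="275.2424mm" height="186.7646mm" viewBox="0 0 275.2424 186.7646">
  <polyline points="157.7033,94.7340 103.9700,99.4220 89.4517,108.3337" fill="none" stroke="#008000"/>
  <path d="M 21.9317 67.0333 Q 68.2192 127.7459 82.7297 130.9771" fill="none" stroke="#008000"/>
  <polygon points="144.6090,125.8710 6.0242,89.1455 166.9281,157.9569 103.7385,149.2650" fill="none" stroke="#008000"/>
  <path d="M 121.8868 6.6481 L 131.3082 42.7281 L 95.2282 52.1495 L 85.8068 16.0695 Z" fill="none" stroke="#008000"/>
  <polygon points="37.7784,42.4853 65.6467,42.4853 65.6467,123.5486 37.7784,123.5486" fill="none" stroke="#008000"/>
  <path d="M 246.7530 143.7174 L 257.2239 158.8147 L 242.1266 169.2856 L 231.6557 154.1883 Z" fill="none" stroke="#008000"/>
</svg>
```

; Generated by LaserGRBL
G21
G90
G00 X157.7033 Y92.0306
M3 S782
G01 X103.9700 Y87.3426 F1133
G01 X89.4517 Y78.4309
M5
G00 X21.9317 Y119.7313
M3 S782
G01 X49.2593 Y85.6431 F1133
G01 X69.5253 Y64.3285
G01 X82.7297 Y55.7875
M5
G00 X144.6090 Y60.8936
M3 S782
G01 X6.0242 Y97.6191 F1133
G01 X166.9281 Y28.8077
G01 X103.7385 Y37.4996
G01 X144.6090 Y60.8936
M5
G00 X121.8868 Y180.1165
M3 S782
G01 X131.3082 Y144.0365 F1133
G01 X95.2282 Y134.6151
G01 X85.8068 Y170.6951
G01 X121.8868 Y180.1165
M5
G00 X37.7784 Y144.2793
M3 S782
G01 X65.6467 Y144.2793 F1133
G01 X65.6467 Y63.2160
G01 X37.7784 Y63.2160
G01 X37.7784 Y144.2793
M5
G00 X246.7530 Y43.0472
M3 S782
G01 X257.2239 Y27.9499 F1133
G01 X242.1266 Y17.4790
G01 X231.6557 Y32.5763
G01 X246.7530 Y43.0472
M5
G00 X0.0000 Y0.0000

viewBox `0 0 275.2424 186.7646` with mm width/height → 1 unit = 1 mm. Flip: y_m = 186.7646 − y_svg.

**Shape 1** — `<polyline>` open polyline, stroke `#008000` → cut (S782, F1133). Machine vertices: (157.7033,92.0306) → (103.9700,87.3426) → (89.4517,78.4309). Open path.

**Shape 2** — `<path>` quadratic bezier, stroke `#008000` → cut (S782, F1133). Control points (SVG): P0=(21.9317,67.0333), P1=(68.2192,127.7459), P2=(82.7297,130.9771); sampled at t=k/3. Machine vertices: (21.9317,119.7313) → (49.2593,85.6431) → (69.5253,64.3285) → (82.7297,55.7875). Open path.

**Shape 3** — `<polygon>` closed polygon, stroke `#008000` → cut (S782, F1133). Machine vertices: (144.6090,60.8936) → (6.0242,97.6191) → (166.9281,28.8077) → (103.7385,37.4996) → (144.6090,60.8936). Closed: final G1 returns to the first vertex.

**Shape 4** — `<path>` regular polygon, stroke `#008000` → cut (S782, F1133). Machine vertices: (121.8868,180.1165) → (131.3082,144.0365) → (95.2282,134.6151) → (85.8068,170.6951) → (121.8868,180.1165). Closed: final G1 returns to the first vertex.

**Shape 5** — `<polygon>` rectangle, stroke `#008000` → cut (S782, F1133). Machine vertices: (37.7784,144.2793) → (65.6467,144.2793) → (65.6467,63.2160) → (37.7784,63.2160) → (37.7784,144.2793). Closed: final G1 returns to the first vertex.

**Shape 6** — `<path>` regular polygon, stroke `#008000` → cut (S782, F1133). Machine vertices: (246.7530,43.0472) → (257.2239,27.9499) → (242.1266,17.4790) → (231.6557,32.5763) → (246.7530,43.0472). Closed: final G1 returns to the first vertex.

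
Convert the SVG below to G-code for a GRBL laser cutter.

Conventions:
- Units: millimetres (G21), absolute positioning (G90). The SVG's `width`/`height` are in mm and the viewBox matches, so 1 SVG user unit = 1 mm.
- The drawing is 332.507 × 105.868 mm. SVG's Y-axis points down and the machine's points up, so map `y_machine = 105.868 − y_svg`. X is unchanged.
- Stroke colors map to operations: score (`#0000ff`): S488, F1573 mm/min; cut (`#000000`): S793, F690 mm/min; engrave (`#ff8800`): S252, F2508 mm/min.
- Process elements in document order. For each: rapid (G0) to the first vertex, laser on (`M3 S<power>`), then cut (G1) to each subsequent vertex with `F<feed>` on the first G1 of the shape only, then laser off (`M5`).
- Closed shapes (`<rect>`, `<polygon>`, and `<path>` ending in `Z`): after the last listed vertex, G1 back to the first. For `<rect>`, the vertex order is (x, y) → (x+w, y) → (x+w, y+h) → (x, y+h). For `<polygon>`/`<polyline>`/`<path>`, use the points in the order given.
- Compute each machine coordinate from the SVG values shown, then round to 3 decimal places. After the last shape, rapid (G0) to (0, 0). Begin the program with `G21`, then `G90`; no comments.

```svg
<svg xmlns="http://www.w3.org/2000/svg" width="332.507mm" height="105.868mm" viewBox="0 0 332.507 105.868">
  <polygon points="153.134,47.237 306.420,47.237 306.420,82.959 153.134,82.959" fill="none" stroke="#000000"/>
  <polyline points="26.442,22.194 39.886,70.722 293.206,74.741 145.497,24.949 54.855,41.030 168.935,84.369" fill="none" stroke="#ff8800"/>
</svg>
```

viewBox `0 0 332.507 105.868` with mm width/height → 1 unit = 1 mm. Flip: y_m = 105.868 − y_svg.

**Shape 1** — `<polygon>` rectangle, stroke `#000000` → cut (S793, F690). Machine vertices: (153.134,58.631) → (306.420,58.631) → (306.420,22.909) → (153.134,22.909) → (153.134,58.631). Closed: final G1 returns to the first vertex.

**Shape 2** — `<polyline>` open polyline, stroke `#ff8800` → engrave (S252, F2508). Machine vertices: (26.442,83.674) → (39.886,35.146) → (293.206,31.127) → (145.497,80.919) → (54.855,64.838) → (168.935,21.499). Open path.

G21
G90
G0 X153.134 Y58.631
M3 S793
G1 X306.420 Y58.631 F690
G1 X306.420 Y22.909
G1 X153.134 Y22.909
G1 X153.134 Y58.631
M5
G0 X26.442 Y83.674
M3 S252
G1 X39.886 Y35.146 F2508
G1 X293.206 Y31.127
G1 X145.497 Y80.919
G1 X54.855 Y64.838
G1 X168.935 Y21.499
M5
G0 X0.000 Y0.000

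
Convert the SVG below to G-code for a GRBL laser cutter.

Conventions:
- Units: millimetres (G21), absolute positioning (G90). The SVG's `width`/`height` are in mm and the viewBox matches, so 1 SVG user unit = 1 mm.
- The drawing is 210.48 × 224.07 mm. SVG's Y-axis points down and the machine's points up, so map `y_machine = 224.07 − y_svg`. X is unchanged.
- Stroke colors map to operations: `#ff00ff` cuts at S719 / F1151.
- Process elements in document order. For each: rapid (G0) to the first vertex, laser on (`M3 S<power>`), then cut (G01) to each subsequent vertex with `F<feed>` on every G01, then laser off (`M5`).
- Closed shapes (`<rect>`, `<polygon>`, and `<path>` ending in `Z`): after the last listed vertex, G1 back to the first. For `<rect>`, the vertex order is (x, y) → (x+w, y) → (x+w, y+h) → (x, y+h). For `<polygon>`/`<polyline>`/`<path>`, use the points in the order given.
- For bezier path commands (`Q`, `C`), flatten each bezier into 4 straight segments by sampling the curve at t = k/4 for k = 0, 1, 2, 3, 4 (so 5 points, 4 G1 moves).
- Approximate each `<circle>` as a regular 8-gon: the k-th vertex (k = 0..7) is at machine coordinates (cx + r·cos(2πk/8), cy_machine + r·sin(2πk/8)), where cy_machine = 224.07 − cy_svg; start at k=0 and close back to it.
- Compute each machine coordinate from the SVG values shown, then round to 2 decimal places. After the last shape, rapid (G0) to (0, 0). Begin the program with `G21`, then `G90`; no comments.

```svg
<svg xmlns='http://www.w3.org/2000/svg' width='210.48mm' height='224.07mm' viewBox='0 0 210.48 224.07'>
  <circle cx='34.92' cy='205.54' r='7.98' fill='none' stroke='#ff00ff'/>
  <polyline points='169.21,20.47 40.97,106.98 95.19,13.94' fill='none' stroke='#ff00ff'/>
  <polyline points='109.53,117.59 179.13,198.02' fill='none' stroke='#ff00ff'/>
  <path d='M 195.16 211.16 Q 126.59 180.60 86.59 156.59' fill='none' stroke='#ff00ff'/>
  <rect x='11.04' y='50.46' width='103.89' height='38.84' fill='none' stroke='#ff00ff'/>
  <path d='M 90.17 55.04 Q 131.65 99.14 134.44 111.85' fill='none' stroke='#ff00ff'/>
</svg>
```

G21
G90
G0 X42.90 Y18.53
M3 S719
G01 X40.56 Y24.17 F1151
G01 X34.92 Y26.51 F1151
G01 X29.28 Y24.17 F1151
G01 X26.94 Y18.53 F1151
G01 X29.28 Y12.89 F1151
G01 X34.92 Y10.55 F1151
G01 X40.56 Y12.89 F1151
G01 X42.90 Y18.53 F1151
M5
G0 X169.21 Y203.60
M3 S719
G01 X40.97 Y117.09 F1151
G01 X95.19 Y210.13 F1151
M5
G0 X109.53 Y106.48
M3 S719
G01 X179.13 Y26.05 F1151
M5
G0 X195.16 Y12.91
M3 S719
G01 X162.66 Y27.78 F1151
G01 X133.73 Y41.83 F1151
G01 X108.38 Y55.07 F1151
G01 X86.59 Y67.48 F1151
M5
G0 X11.04 Y173.61
M3 S719
G01 X114.93 Y173.61 F1151
G01 X114.93 Y134.77 F1151
G01 X11.04 Y134.77 F1151
G01 X11.04 Y173.61 F1151
M5
G0 X90.17 Y169.03
M3 S719
G01 X108.49 Y148.94 F1151
G01 X121.98 Y132.78 F1151
G01 X130.63 Y120.54 F1151
G01 X134.44 Y112.22 F1151
M5
G0 X0.00 Y0.00

1 u = 1 mm; y_m = 224.07 − y.

[1] `<circle>` circle, #ff00ff→cut S719 F1151: (42.90,18.53) → (40.56,24.17) → (34.92,26.51) → (29.28,24.17) → (26.94,18.53) → (29.28,12.89) → (34.92,10.55) → (40.56,12.89) → (42.90,18.53) (closed)

[2] `<polyline>` open polyline, #ff00ff→cut S719 F1151: (169.21,203.60) → (40.97,117.09) → (95.19,210.13)

[3] `<polyline>` line segment, #ff00ff→cut S719 F1151: (109.53,106.48) → (179.13,26.05)

[4] `<path>` quadratic bezier, #ff00ff→cut S719 F1151: (195.16,12.91) → (162.66,27.78) → (133.73,41.83) → (108.38,55.07) → (86.59,67.48)

[5] `<rect>` rectangle, #ff00ff→cut S719 F1151: (11.04,173.61) → (114.93,173.61) → (114.93,134.77) → (11.04,134.77) → (11.04,173.61) (closed)

[6] `<path>` quadratic bezier, #ff00ff→cut S719 F1151: (90.17,169.03) → (108.49,148.94) → (121.98,132.78) → (130.63,120.54) → (134.44,112.22)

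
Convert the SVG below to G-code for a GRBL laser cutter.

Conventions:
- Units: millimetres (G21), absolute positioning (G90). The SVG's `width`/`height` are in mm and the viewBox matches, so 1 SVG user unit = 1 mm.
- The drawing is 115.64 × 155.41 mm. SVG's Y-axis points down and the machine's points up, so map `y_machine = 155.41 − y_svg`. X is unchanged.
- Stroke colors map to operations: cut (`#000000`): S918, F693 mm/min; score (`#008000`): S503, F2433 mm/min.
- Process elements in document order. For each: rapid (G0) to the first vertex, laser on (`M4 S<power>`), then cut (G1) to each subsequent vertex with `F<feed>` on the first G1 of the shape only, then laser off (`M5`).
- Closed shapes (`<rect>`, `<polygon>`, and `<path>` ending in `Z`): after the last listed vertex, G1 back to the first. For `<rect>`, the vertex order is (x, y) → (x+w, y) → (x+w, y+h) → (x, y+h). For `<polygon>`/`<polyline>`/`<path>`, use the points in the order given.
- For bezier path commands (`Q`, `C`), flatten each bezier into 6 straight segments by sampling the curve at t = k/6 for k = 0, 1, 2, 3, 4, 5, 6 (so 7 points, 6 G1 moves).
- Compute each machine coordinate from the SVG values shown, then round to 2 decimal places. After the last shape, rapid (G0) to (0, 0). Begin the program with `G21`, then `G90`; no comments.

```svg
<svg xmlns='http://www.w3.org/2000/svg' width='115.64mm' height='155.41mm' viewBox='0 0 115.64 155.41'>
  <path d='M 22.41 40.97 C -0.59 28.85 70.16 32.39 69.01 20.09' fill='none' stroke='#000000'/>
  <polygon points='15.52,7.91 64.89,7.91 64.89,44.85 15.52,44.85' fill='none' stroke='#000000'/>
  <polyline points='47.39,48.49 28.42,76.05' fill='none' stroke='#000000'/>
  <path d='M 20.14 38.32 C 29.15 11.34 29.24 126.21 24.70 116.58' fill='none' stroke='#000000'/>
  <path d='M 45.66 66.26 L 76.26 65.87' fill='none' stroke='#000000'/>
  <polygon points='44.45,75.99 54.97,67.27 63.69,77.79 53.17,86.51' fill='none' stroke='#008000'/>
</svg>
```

G21
G90
G0 X22.41 Y114.44
M4 S918
G1 X17.96 Y119.34 F693
G1 X24.52 Y122.51
G1 X37.52 Y124.81
G1 X52.33 Y127.13
G1 X64.36 Y130.34
G1 X69.01 Y135.32
M5
G0 X15.52 Y147.50
M4 S918
G1 X64.89 Y147.50 F693
G1 X64.89 Y110.56
G1 X15.52 Y110.56
G1 X15.52 Y147.50
M5
G0 X47.39 Y106.92
M4 S918
G1 X28.42 Y79.36 F693
M5
G0 X20.14 Y117.09
M4 S918
G1 X23.92 Y119.99 F693
G1 X26.34 Y106.65
G1 X27.50 Y84.47
G1 X27.54 Y60.84
G1 X26.56 Y43.16
G1 X24.70 Y38.83
M5
G0 X45.66 Y89.15
M4 S918
G1 X76.26 Y89.54 F693
M5
G0 X44.45 Y79.42
M4 S503
G1 X54.97 Y88.14 F2433
G1 X63.69 Y77.62
G1 X53.17 Y68.90
G1 X44.45 Y79.42
M5
G0 X0.00 Y0.00

viewBox `0 0 115.64 155.41` with mm width/height → 1 unit = 1 mm. Flip: y_m = 155.41 − y_svg.

**Shape 1** — `<path>` cubic bezier, stroke `#000000` → cut (S918, F693). Control points (SVG): P0=(22.41,40.97), P1=(-0.59,28.85), P2=(70.16,32.39), P3=(69.01,20.09); sampled at t=k/6. Machine vertices: (22.41,114.44) → (17.96,119.34) → (24.52,122.51) → (37.52,124.81) → (52.33,127.13) → (64.36,130.34) → (69.01,135.32). Open path.

**Shape 2** — `<polygon>` rectangle, stroke `#000000` → cut (S918, F693). Machine vertices: (15.52,147.50) → (64.89,147.50) → (64.89,110.56) → (15.52,110.56) → (15.52,147.50). Closed: final G1 returns to the first vertex.

**Shape 3** — `<polyline>` line segment, stroke `#000000` → cut (S918, F693). Machine vertices: (47.39,106.92) → (28.42,79.36). Open path.

**Shape 4** — `<path>` cubic bezier, stroke `#000000` → cut (S918, F693). Control points (SVG): P0=(20.14,38.32), P1=(29.15,11.34), P2=(29.24,126.21), P3=(24.70,116.58); sampled at t=k/6. Machine vertices: (20.14,117.09) → (23.92,119.99) → (26.34,106.65) → (27.50,84.47) → (27.54,60.84) → (26.56,43.16) → (24.70,38.83). Open path.

**Shape 5** — `<path>` line segment, stroke `#000000` → cut (S918, F693). Machine vertices: (45.66,89.15) → (76.26,89.54). Open path.

**Shape 6** — `<polygon>` regular polygon, stroke `#008000` → score (S503, F2433). Machine vertices: (44.45,79.42) → (54.97,88.14) → (63.69,77.62) → (53.17,68.90) → (44.45,79.42). Closed: final G1 returns to the first vertex.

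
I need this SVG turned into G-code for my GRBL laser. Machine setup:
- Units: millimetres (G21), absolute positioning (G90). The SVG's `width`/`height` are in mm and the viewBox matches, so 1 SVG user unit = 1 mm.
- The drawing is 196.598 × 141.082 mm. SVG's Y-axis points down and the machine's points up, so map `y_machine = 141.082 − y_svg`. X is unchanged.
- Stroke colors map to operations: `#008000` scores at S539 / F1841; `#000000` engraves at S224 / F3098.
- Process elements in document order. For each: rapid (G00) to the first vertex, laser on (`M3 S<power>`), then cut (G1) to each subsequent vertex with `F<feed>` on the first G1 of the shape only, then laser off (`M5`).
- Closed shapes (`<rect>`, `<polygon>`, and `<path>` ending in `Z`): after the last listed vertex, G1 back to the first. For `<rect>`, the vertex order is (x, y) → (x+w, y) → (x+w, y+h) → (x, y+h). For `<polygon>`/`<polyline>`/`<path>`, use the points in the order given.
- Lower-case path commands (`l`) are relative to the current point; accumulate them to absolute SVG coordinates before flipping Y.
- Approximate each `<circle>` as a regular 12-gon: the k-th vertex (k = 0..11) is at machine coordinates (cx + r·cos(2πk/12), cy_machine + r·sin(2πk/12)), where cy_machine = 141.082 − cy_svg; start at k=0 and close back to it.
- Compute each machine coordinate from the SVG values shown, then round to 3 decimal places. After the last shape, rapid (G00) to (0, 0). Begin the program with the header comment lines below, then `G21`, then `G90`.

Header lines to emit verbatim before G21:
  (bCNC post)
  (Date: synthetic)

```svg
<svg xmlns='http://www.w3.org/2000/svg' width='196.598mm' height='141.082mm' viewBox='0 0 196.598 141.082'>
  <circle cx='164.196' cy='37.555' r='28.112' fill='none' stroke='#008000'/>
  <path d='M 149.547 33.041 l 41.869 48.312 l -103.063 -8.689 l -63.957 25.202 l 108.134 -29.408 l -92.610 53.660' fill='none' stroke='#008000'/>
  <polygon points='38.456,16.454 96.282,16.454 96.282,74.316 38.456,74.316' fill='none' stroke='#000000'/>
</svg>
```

(bCNC post)
(Date: synthetic)
G21
G90
G00 X192.308 Y103.527
M3 S539
G1 X188.542 Y117.583 F1841
G1 X178.252 Y127.873
G1 X164.196 Y131.639
G1 X150.140 Y127.873
G1 X139.850 Y117.583
G1 X136.084 Y103.527
G1 X139.850 Y89.471
G1 X150.140 Y79.181
G1 X164.196 Y75.415
G1 X178.252 Y79.181
G1 X188.542 Y89.471
G1 X192.308 Y103.527
M5
G00 X149.547 Y108.041
M3 S539
G1 X191.416 Y59.729 F1841
G1 X88.353 Y68.418
G1 X24.396 Y43.216
G1 X132.530 Y72.624
G1 X39.920 Y18.964
M5
G00 X38.456 Y124.628
M3 S224
G1 X96.282 Y124.628 F3098
G1 X96.282 Y66.766
G1 X38.456 Y66.766
G1 X38.456 Y124.628
M5
G00 X0.000 Y0.000

viewBox `0 0 196.598 141.082` with mm width/height → 1 unit = 1 mm. Flip: y_m = 141.082 − y_svg.

**Shape 1** — `<circle>` circle, stroke `#008000` → score (S539, F1841). Machine vertices: (192.308,103.527) → (188.542,117.583) → (178.252,127.873) → (164.196,131.639) → (150.140,127.873) → (139.850,117.583) → (136.084,103.527) → (139.850,89.471) → (150.140,79.181) → (164.196,75.415) → (178.252,79.181) → (188.542,89.471) → (192.308,103.527). Closed: final G1 returns to the first vertex.

**Shape 2** — `<path>` open polyline, stroke `#008000` → score (S539, F1841). Machine vertices: (149.547,108.041) → (191.416,59.729) → (88.353,68.418) → (24.396,43.216) → (132.530,72.624) → (39.920,18.964). Open path.

**Shape 3** — `<polygon>` rectangle, stroke `#000000` → engrave (S224, F3098). Machine vertices: (38.456,124.628) → (96.282,124.628) → (96.282,66.766) → (38.456,66.766) → (38.456,124.628). Closed: final G1 returns to the first vertex.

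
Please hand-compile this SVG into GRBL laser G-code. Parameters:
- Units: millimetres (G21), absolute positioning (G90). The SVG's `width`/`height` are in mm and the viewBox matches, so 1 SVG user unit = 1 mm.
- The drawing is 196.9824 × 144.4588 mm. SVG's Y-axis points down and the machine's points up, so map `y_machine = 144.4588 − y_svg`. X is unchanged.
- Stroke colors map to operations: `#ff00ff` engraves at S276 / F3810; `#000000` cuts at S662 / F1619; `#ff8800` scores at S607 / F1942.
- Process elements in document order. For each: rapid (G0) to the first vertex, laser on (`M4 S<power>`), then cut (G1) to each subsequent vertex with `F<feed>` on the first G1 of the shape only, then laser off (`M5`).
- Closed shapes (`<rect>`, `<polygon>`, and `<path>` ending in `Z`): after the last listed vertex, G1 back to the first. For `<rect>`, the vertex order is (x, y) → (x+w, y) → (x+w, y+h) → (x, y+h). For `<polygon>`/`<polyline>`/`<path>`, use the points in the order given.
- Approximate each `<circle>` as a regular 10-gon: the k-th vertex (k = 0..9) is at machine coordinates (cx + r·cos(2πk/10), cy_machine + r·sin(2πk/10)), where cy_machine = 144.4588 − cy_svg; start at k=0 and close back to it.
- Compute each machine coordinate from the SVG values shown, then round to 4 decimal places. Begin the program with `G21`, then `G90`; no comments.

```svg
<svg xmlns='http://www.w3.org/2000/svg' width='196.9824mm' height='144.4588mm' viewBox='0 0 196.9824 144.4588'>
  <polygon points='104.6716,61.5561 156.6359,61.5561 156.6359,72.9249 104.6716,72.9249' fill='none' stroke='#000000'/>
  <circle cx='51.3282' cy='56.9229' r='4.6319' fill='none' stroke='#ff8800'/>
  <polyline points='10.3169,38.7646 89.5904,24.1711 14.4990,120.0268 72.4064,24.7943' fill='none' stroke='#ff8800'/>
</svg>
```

G21
G90
G0 X104.6716 Y82.9027
M4 S662
G1 X156.6359 Y82.9027 F1619
G1 X156.6359 Y71.5339
G1 X104.6716 Y71.5339
G1 X104.6716 Y82.9027
M5
G0 X55.9601 Y87.5359
M4 S607
G1 X55.0755 Y90.2585 F1942
G1 X52.7595 Y91.9411
G1 X49.8969 Y91.9411
G1 X47.5809 Y90.2585
G1 X46.6963 Y87.5359
G1 X47.5809 Y84.8133
G1 X49.8969 Y83.1307
G1 X52.7595 Y83.1307
G1 X55.0755 Y84.8133
G1 X55.9601 Y87.5359
M5
G0 X10.3169 Y105.6942
M4 S607
G1 X89.5904 Y120.2877 F1942
G1 X14.4990 Y24.4320
G1 X72.4064 Y119.6645
M5

Since the viewBox matches the mm dimensions, user units are millimetres directly. The only transform is the Y-flip y_m = 144.4588 − y_svg.

Shape 1 is a rectangle drawn with `<polygon>`. Its stroke #000000 means cut at S662, F1619. After flipping Y the toolpath is (104.6716,82.9027) → (156.6359,82.9027) → (156.6359,71.5339) → (104.6716,71.5339) → (104.6716,82.9027), returning to the start.

Shape 2 is a circle drawn with `<circle>`. Its stroke #ff8800 means score at S607, F1942. After flipping Y the toolpath is (55.9601,87.5359) → (55.0755,90.2585) → (52.7595,91.9411) → (49.8969,91.9411) → (47.5809,90.2585) → (46.6963,87.5359) → (47.5809,84.8133) → (49.8969,83.1307) → (52.7595,83.1307) → (55.0755,84.8133) → (55.9601,87.5359), returning to the start.

Shape 3 is a open polyline drawn with `<polyline>`. Its stroke #ff8800 means score at S607, F1942. After flipping Y the toolpath is (10.3169,105.6942) → (89.5904,120.2877) → (14.4990,24.4320) → (72.4064,119.6645).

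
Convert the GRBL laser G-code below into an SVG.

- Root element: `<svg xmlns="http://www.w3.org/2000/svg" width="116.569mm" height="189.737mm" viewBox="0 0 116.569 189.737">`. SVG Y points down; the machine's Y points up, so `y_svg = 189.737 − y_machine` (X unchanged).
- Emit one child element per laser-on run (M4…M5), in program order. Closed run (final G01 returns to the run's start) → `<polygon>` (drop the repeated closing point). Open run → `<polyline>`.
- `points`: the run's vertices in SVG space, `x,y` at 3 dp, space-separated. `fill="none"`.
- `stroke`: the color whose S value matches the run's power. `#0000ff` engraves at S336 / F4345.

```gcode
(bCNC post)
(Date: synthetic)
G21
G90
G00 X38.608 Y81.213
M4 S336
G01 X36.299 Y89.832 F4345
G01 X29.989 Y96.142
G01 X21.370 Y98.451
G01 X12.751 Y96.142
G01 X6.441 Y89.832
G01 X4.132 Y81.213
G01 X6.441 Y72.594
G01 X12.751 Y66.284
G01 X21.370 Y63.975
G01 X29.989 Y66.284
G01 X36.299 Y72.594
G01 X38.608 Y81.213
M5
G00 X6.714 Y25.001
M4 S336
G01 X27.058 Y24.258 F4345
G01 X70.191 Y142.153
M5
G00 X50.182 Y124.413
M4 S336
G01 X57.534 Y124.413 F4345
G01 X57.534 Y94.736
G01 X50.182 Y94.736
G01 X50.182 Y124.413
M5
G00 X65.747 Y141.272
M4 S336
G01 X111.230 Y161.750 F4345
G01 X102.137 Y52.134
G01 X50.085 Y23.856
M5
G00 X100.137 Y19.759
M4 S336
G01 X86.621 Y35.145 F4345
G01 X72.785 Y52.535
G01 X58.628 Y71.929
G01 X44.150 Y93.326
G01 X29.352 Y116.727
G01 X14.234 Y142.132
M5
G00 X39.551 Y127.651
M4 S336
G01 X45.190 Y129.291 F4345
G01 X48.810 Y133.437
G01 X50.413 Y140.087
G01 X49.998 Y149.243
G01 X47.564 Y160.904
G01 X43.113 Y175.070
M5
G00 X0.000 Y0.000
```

<svg xmlns="http://www.w3.org/2000/svg" width="116.569mm" height="189.737mm" viewBox="0 0 116.569 189.737">
  <polygon points="38.608,108.524 36.299,99.905 29.989,93.595 21.370,91.286 12.751,93.595 6.441,99.905 4.132,108.524 6.441,117.143 12.751,123.453 21.370,125.762 29.989,123.453 36.299,117.143" fill="none" stroke="#0000ff"/>
  <polyline points="6.714,164.736 27.058,165.479 70.191,47.584" fill="none" stroke="#0000ff"/>
  <polygon points="50.182,65.324 57.534,65.324 57.534,95.001 50.182,95.001" fill="none" stroke="#0000ff"/>
  <polyline points="65.747,48.465 111.230,27.987 102.137,137.603 50.085,165.881" fill="none" stroke="#0000ff"/>
  <polyline points="100.137,169.978 86.621,154.592 72.785,137.202 58.628,117.808 44.150,96.411 29.352,73.010 14.234,47.605" fill="none" stroke="#0000ff"/>
  <polyline points="39.551,62.086 45.190,60.446 48.810,56.300 50.413,49.650 49.998,40.494 47.564,28.833 43.113,14.667" fill="none" stroke="#0000ff"/>
</svg>

Each laser-on run becomes one SVG element. Flip Y back into SVG space with y_svg = 189.737 − y_machine. Every run uses S336, so all elements get stroke `#0000ff` (engrave).

Run 1: The run returns to its start, so emit a `<polygon>` with points (Y-flipped): 38.608,108.524 36.299,99.905 29.989,93.595 21.370,91.286 12.751,93.595 6.441,99.905 4.132,108.524 6.441,117.143 12.751,123.453 21.370,125.762 29.989,123.453 36.299,117.143.

Run 2: The run is open, so emit a `<polyline>` with points (Y-flipped): 6.714,164.736 27.058,165.479 70.191,47.584.

Run 3: The run returns to its start, so emit a `<polygon>` with points (Y-flipped): 50.182,65.324 57.534,65.324 57.534,95.001 50.182,95.001.

Run 4: The run is open, so emit a `<polyline>` with points (Y-flipped): 65.747,48.465 111.230,27.987 102.137,137.603 50.085,165.881.

Run 5: The run is open, so emit a `<polyline>` with points (Y-flipped): 100.137,169.978 86.621,154.592 72.785,137.202 58.628,117.808 44.150,96.411 29.352,73.010 14.234,47.605.

Run 6: The run is open, so emit a `<polyline>` with points (Y-flipped): 39.551,62.086 45.190,60.446 48.810,56.300 50.413,49.650 49.998,40.494 47.564,28.833 43.113,14.667.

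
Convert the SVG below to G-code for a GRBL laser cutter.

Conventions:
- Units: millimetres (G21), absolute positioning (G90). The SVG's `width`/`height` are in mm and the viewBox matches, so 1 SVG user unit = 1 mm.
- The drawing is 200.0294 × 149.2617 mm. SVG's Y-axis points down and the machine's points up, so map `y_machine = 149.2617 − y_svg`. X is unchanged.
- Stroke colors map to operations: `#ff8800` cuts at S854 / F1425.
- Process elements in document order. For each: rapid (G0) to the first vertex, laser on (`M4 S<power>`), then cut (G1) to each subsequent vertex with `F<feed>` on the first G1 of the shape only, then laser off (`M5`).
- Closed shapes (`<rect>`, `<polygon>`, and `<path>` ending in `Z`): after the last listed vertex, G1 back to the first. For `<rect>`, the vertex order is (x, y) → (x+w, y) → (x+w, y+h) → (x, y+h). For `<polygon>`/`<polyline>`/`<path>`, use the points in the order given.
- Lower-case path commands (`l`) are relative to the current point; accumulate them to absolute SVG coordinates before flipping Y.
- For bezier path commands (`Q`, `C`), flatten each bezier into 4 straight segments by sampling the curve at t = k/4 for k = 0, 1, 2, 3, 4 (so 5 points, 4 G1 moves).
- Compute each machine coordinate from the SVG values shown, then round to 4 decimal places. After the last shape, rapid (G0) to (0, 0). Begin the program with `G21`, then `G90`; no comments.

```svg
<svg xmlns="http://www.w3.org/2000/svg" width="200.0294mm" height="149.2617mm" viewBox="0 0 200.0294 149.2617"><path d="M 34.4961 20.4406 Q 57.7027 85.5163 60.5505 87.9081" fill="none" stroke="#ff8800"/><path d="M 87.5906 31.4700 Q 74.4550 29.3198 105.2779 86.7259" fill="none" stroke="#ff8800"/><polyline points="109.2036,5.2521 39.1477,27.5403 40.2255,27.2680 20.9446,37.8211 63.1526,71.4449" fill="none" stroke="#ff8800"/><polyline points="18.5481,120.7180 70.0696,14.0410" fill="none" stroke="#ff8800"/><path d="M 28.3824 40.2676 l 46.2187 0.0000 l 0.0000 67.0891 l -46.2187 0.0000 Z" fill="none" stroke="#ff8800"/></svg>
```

viewBox `0 0 200.0294 149.2617` with mm width/height → 1 unit = 1 mm. Flip: y_m = 149.2617 − y_svg.

**Shape 1** — `<path>` quadratic bezier, stroke `#ff8800` → cut (S854, F1425). Control points (SVG): P0=(34.4961,20.4406), P1=(57.7027,85.5163), P2=(60.5505,87.9081); sampled at t=k/4. Machine vertices: (34.4961,128.8211) → (44.8270,100.2010) → (52.6130,79.4164) → (57.8542,66.4672) → (60.5505,61.3536). Open path.

**Shape 2** — `<path>` quadratic bezier, stroke `#ff8800` → cut (S854, F1425). Control points (SVG): P0=(87.5906,31.4700), P1=(74.4550,29.3198), P2=(105.2779,86.7259); sampled at t=k/4. Machine vertices: (87.5906,117.7917) → (83.7702,115.1445) → (85.4446,105.0528) → (92.6139,87.5166) → (105.2779,62.5358). Open path.

**Shape 3** — `<polyline>` open polyline, stroke `#ff8800` → cut (S854, F1425). Machine vertices: (109.2036,144.0096) → (39.1477,121.7214) → (40.2255,121.9937) → (20.9446,111.4406) → (63.1526,77.8168). Open path.

**Shape 4** — `<polyline>` line segment, stroke `#ff8800` → cut (S854, F1425). Machine vertices: (18.5481,28.5437) → (70.0696,135.2207). Open path.

**Shape 5** — `<path>` rectangle, stroke `#ff8800` → cut (S854, F1425). Machine vertices: (28.3824,108.9941) → (74.6011,108.9941) → (74.6011,41.9050) → (28.3824,41.9050) → (28.3824,108.9941). Closed: final G1 returns to the first vertex.

G21
G90
G0 X34.4961 Y128.8211
M4 S854
G1 X44.8270 Y100.2010 F1425
G1 X52.6130 Y79.4164
G1 X57.8542 Y66.4672
G1 X60.5505 Y61.3536
M5
G0 X87.5906 Y117.7917
M4 S854
G1 X83.7702 Y115.1445 F1425
G1 X85.4446 Y105.0528
G1 X92.6139 Y87.5166
G1 X105.2779 Y62.5358
M5
G0 X109.2036 Y144.0096
M4 S854
G1 X39.1477 Y121.7214 F1425
G1 X40.2255 Y121.9937
G1 X20.9446 Y111.4406
G1 X63.1526 Y77.8168
M5
G0 X18.5481 Y28.5437
M4 S854
G1 X70.0696 Y135.2207 F1425
M5
G0 X28.3824 Y108.9941
M4 S854
G1 X74.6011 Y108.9941 F1425
G1 X74.6011 Y41.9050
G1 X28.3824 Y41.9050
G1 X28.3824 Y108.9941
M5
G0 X0.0000 Y0.0000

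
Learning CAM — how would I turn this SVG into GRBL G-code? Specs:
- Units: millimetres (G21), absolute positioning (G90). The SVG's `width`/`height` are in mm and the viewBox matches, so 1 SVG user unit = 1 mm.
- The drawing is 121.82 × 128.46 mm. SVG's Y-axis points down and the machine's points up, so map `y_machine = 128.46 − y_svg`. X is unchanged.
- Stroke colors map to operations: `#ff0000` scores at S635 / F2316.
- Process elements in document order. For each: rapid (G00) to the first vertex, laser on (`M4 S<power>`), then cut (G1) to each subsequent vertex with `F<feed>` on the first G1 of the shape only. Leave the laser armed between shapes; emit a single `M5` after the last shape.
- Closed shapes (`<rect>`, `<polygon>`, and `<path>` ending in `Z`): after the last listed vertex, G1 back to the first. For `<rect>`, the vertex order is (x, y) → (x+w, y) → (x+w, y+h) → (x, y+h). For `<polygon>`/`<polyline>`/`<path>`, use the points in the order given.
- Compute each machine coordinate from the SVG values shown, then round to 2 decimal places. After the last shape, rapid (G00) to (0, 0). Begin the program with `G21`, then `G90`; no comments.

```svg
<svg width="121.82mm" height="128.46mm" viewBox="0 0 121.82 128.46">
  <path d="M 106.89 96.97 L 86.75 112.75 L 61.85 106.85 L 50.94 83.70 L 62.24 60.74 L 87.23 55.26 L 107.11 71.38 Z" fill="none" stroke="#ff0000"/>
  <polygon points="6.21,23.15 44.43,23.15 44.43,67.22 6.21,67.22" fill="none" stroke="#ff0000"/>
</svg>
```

1 u = 1 mm; y_m = 128.46 − y.

[1] `<path>` regular polygon, #ff0000→score S635 F2316: (106.89,31.49) → (86.75,15.71) → (61.85,21.61) → (50.94,44.76) → (62.24,67.72) → (87.23,73.20) → (107.11,57.08) → (106.89,31.49) (closed)

[2] `<polygon>` rectangle, #ff0000→score S635 F2316: (6.21,105.31) → (44.43,105.31) → (44.43,61.24) → (6.21,61.24) → (6.21,105.31) (closed)

G21
G90
G00 X106.89 Y31.49
M4 S635
G1 X86.75 Y15.71 F2316
G1 X61.85 Y21.61
G1 X50.94 Y44.76
G1 X62.24 Y67.72
G1 X87.23 Y73.20
G1 X107.11 Y57.08
G1 X106.89 Y31.49
G00 X6.21 Y105.31
M4 S635
G1 X44.43 Y105.31 F2316
G1 X44.43 Y61.24
G1 X6.21 Y61.24
G1 X6.21 Y105.31
M5
G00 X0.00 Y0.00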